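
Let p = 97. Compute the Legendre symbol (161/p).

1

First reduce: 161 ≡ 64 (mod 97).
Pull out 2^6: since 97 ≡ 1 (mod 8), (2/97) = +1, so (2/97)^6 = +1.
Reached (1/97) = 1. Collecting the sign flips along the way, the symbol is +1.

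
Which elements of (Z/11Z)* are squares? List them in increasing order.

1 3 4 5 9

Square k = 1,…,5 (k and 11−k give the same square):
1²=1, 2²=4, 3²=9, 4²≡5, 5²≡3 (mod 11).
So the quadratic residues mod 11 are {1, 3, 4, 5, 9}.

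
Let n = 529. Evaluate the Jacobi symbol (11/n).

Reciprocity: 11 ≡ 3 and 529 ≡ 1 (mod 4), so (11/529) = +(529/11).
Reduce top mod 11: now compute (1/11).
Reached (1/11) = 1. Collecting the sign flips along the way, the symbol is +1.

1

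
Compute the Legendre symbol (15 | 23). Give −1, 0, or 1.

-1

Reciprocity: 15 ≡ 3 and 23 ≡ 3 (mod 4), so (15/23) = −(23/15).
Reduce top mod 15: now compute (8/15).
Pull out 2^3: since 15 ≡ 7 (mod 8), (2/15) = +1, so (2/15)^3 = +1.
Reached (1/15) = 1. Collecting the sign flips along the way, the symbol is -1.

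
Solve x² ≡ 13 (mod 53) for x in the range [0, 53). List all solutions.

15, 38

53 ≡ 1 (mod 4), so we find a root by search.
Trying successive values, 15² = 225 ≡ 13 (mod 53). The other root is 53 − 15 = 38.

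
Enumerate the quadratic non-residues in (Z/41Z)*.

3, 6, 7, 11, 12, 13, 14, 15, 17, 19, 22, 24, 26, 27, 28, 29, 30, 34, 35, 38

Square k = 1,…,20 (k and 41−k give the same square):
1²=1, 2²=4, 3²=9, 4²=16, 5²=25, 6²=36, 7²≡8, 8²≡23, 9²≡40, 10²≡18, 11²≡39, 12²≡21, 13²≡5, 14²≡32, 15²≡20, 16²≡10, 17²≡2, 18²≡37, 19²≡33, 20²≡31 (mod 41).
The residues are {1, 2, 4, 5, 8, 9, 10, 16, 18, 20, 21, 23, 25, 31, 32, 33, 36, 37, 39, 40}; the non-residues are the remaining 20 nonzero classes.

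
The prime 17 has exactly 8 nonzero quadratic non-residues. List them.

Square k = 1,…,8 (k and 17−k give the same square):
1²=1, 2²=4, 3²=9, 4²=16, 5²≡8, 6²≡2, 7²≡15, 8²≡13 (mod 17).
The residues are {1, 2, 4, 8, 9, 13, 15, 16}; the non-residues are the remaining 8 nonzero classes.

3, 5, 6, 7, 10, 11, 12, 14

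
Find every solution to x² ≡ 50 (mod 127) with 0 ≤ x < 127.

Since 127 ≡ 3 (mod 4), a square root of 50 is 50^((127+1)/4) = 50^32 mod 127.
Repeated squaring: 50^2≡87, 50^4≡76, 50^8≡61, 50^16≡38, 50^32≡47 (mod 127).
50^32 = 50^(32) ≡ 47 (mod 127).
Check: 47² = 2209 ≡ 50 (mod 127). The two roots are 47 and 80.

47, 80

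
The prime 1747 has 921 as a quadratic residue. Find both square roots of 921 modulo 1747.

Since 1747 ≡ 3 (mod 4), a square root of 921 is 921^((1747+1)/4) = 921^437 mod 1747.
Repeated squaring: 921^2≡946, 921^4≡452, 921^8≡1652, 921^16≡290, 921^32≡244, 921^64≡138, 921^128≡1574, 921^256≡230 (mod 1747).
921^437 = 921^(256+128+32+16+4+1) ≡ 207 (mod 1747).
Check: 207² = 42849 ≡ 921 (mod 1747). The two roots are 207 and 1540.

207, 1540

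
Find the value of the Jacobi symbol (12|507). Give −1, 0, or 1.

0

Pull out 2^2: since 507 ≡ 3 (mod 8), (2/507) = -1, so (2/507)^2 = +1.
Reciprocity: 3 ≡ 3 and 507 ≡ 3 (mod 4), so (3/507) = −(507/3).
Reduce top mod 3: now compute (0/3).
Top reduces to 0: gcd > 1, so the symbol is 0.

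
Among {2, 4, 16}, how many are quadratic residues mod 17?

(2/17) = +1 → QR.
(4/17) = +1 → QR.
(16/17) = +1 → QR.
Total quadratic residues among the 3: 3.

3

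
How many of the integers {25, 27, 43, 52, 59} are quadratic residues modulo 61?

3

(25/61) = +1 → QR.
(27/61) = +1 → QR.
(43/61) = -1 → non-residue.
(52/61) = +1 → QR.
(59/61) = -1 → non-residue.
Total quadratic residues among the 5: 3.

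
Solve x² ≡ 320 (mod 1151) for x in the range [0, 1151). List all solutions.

272, 879

Since 1151 ≡ 3 (mod 4), a square root of 320 is 320^((1151+1)/4) = 320^288 mod 1151.
Repeated squaring: 320^2≡1112, 320^4≡370, 320^8≡1082, 320^16≡157, 320^32≡478, 320^64≡586, 320^128≡398, 320^256≡717 (mod 1151).
320^288 = 320^(256+32) ≡ 879 (mod 1151).
Check: 879² = 772641 ≡ 320 (mod 1151). The two roots are 272 and 879.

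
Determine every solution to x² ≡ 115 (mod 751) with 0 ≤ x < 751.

Since 751 ≡ 3 (mod 4), a square root of 115 is 115^((751+1)/4) = 115^188 mod 751.
Repeated squaring: 115^2≡458, 115^4≡235, 115^8≡402, 115^16≡139, 115^32≡546, 115^64≡720, 115^128≡210 (mod 751).
115^188 = 115^(128+32+16+8+4) ≡ 196 (mod 751).
Check: 196² = 38416 ≡ 115 (mod 751). The two roots are 196 and 555.

196, 555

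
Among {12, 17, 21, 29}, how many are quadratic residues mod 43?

2

(12/43) = -1 → non-residue.
(17/43) = +1 → QR.
(21/43) = +1 → QR.
(29/43) = -1 → non-residue.
Total quadratic residues among the 4: 2.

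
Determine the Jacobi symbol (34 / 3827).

-1

Pull out 2: since 3827 ≡ 3 (mod 8), (2/3827) = -1.
Reciprocity: 17 ≡ 1 and 3827 ≡ 3 (mod 4), so (17/3827) = +(3827/17).
Reduce top mod 17: now compute (2/17).
Pull out 2: since 17 ≡ 1 (mod 8), (2/17) = +1.
Reached (1/17) = 1. Collecting the sign flips along the way, the symbol is -1.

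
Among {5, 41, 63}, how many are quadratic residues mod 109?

(5/109) = +1 → QR.
(41/109) = -1 → non-residue.
(63/109) = +1 → QR.
Total quadratic residues among the 3: 2.

2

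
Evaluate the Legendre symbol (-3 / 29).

-1

Euler's criterion: (-3/29) ≡ 26^14 (mod 29).
26^2 ≡ 9 (mod 29)
26^4 ≡ 23 (mod 29)
26^8 ≡ 7 (mod 29)
26^14 = 26^(8+4+2) ≡ 28 (mod 29).
Result is 28 ≡ −1, so (-3/29) = −1.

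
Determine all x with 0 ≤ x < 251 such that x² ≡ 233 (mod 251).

Since 251 ≡ 3 (mod 4), a square root of 233 is 233^((251+1)/4) = 233^63 mod 251.
Repeated squaring: 233^2≡73, 233^4≡58, 233^8≡101, 233^16≡161, 233^32≡68 (mod 251).
233^63 = 233^(32+16+8+4+2+1) ≡ 22 (mod 251).
Check: 22² = 484 ≡ 233 (mod 251). The two roots are 22 and 229.

22, 229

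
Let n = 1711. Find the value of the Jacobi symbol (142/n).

1

Pull out 2: since 1711 ≡ 7 (mod 8), (2/1711) = +1.
Reciprocity: 71 ≡ 3 and 1711 ≡ 3 (mod 4), so (71/1711) = −(1711/71).
Reduce top mod 71: now compute (7/71).
Reciprocity: 7 ≡ 3 and 71 ≡ 3 (mod 4), so (7/71) = −(71/7).
Reduce top mod 7: now compute (1/7).
Reached (1/7) = 1. Collecting the sign flips along the way, the symbol is +1.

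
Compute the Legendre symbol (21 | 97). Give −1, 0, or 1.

-1

Euler's criterion: (21/97) ≡ 21^48 (mod 97).
21^2 ≡ 53 (mod 97)
21^4 ≡ 93 (mod 97)
21^8 ≡ 16 (mod 97)
21^16 ≡ 62 (mod 97)
21^32 ≡ 61 (mod 97)
21^48 = 21^(32+16) ≡ 96 (mod 97).
Result is 96 ≡ −1, so (21/97) = −1.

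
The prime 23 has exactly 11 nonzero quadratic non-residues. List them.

Square k = 1,…,11 (k and 23−k give the same square):
1²=1, 2²=4, 3²=9, 4²=16, 5²≡2, 6²≡13, 7²≡3, 8²≡18, 9²≡12, 10²≡8, 11²≡6 (mod 23).
The residues are {1, 2, 3, 4, 6, 8, 9, 12, 13, 16, 18}; the non-residues are the remaining 11 nonzero classes.

5,7,10,11,14,15,17,19,20,21,22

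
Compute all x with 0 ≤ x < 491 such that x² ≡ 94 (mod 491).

Since 491 ≡ 3 (mod 4), a square root of 94 is 94^((491+1)/4) = 94^123 mod 491.
Repeated squaring: 94^2≡489, 94^4≡4, 94^8≡16, 94^16≡256, 94^32≡233, 94^64≡279 (mod 491).
94^123 = 94^(64+32+16+8+2+1) ≡ 224 (mod 491).
Check: 224² = 50176 ≡ 94 (mod 491). The two roots are 224 and 267.

224, 267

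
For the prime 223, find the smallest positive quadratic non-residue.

3

(2/223) = +1, so 2 is a residue.
(3/223) = −1, so 3 is the smallest positive non-residue mod 223.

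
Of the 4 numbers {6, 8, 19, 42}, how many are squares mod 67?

(6/67) = +1 → QR.
(8/67) = -1 → non-residue.
(19/67) = +1 → QR.
(42/67) = -1 → non-residue.
Total quadratic residues among the 4: 2.

2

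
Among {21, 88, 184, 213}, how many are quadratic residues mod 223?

(21/223) = -1 → non-residue.
(88/223) = -1 → non-residue.
(184/223) = -1 → non-residue.
(213/223) = +1 → QR.
Total quadratic residues among the 4: 1.

1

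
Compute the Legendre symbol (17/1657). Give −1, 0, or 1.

1

Reciprocity: 17 ≡ 1 and 1657 ≡ 1 (mod 4), so (17/1657) = +(1657/17).
Reduce top mod 17: now compute (8/17).
Pull out 2^3: since 17 ≡ 1 (mod 8), (2/17) = +1, so (2/17)^3 = +1.
Reached (1/17) = 1. Collecting the sign flips along the way, the symbol is +1.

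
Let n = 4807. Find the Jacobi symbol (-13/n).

-1

First reduce: -13 ≡ 4794 (mod 4807).
Pull out 2: since 4807 ≡ 7 (mod 8), (2/4807) = +1.
Reciprocity: 2397 ≡ 1 and 4807 ≡ 3 (mod 4), so (2397/4807) = +(4807/2397).
Reduce top mod 2397: now compute (13/2397).
Reciprocity: 13 ≡ 1 and 2397 ≡ 1 (mod 4), so (13/2397) = +(2397/13).
Reduce top mod 13: now compute (5/13).
Reciprocity: 5 ≡ 1 and 13 ≡ 1 (mod 4), so (5/13) = +(13/5).
Reduce top mod 5: now compute (3/5).
Reciprocity: 3 ≡ 3 and 5 ≡ 1 (mod 4), so (3/5) = +(5/3).
Reduce top mod 3: now compute (2/3).
Pull out 2: since 3 ≡ 3 (mod 8), (2/3) = -1.
Reached (1/3) = 1. Collecting the sign flips along the way, the symbol is -1.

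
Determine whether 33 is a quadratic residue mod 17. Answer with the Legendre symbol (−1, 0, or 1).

1

Euler's criterion: (33/17) ≡ 16^8 (mod 17).
16^2 ≡ 1 (mod 17)
16^4 ≡ 1 (mod 17)
16^8 ≡ 1 (mod 17)
16^8 = 16^(8) ≡ 1 (mod 17).
Result is 1, so (33/17) = 1.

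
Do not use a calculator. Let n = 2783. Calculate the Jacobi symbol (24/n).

Pull out 2^3: since 2783 ≡ 7 (mod 8), (2/2783) = +1, so (2/2783)^3 = +1.
Reciprocity: 3 ≡ 3 and 2783 ≡ 3 (mod 4), so (3/2783) = −(2783/3).
Reduce top mod 3: now compute (2/3).
Pull out 2: since 3 ≡ 3 (mod 8), (2/3) = -1.
Reached (1/3) = 1. Collecting the sign flips along the way, the symbol is +1.

1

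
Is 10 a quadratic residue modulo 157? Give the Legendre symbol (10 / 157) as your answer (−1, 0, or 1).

1

Pull out 2: since 157 ≡ 5 (mod 8), (2/157) = -1.
Reciprocity: 5 ≡ 1 and 157 ≡ 1 (mod 4), so (5/157) = +(157/5).
Reduce top mod 5: now compute (2/5).
Pull out 2: since 5 ≡ 5 (mod 8), (2/5) = -1.
Reached (1/5) = 1. Collecting the sign flips along the way, the symbol is +1.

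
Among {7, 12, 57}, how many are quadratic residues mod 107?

(7/107) = -1 → non-residue.
(12/107) = +1 → QR.
(57/107) = +1 → QR.
Total quadratic residues among the 3: 2.

2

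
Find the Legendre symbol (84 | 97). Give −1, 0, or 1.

Pull out 2^2: since 97 ≡ 1 (mod 8), (2/97) = +1, so (2/97)^2 = +1.
Reciprocity: 21 ≡ 1 and 97 ≡ 1 (mod 4), so (21/97) = +(97/21).
Reduce top mod 21: now compute (13/21).
Reciprocity: 13 ≡ 1 and 21 ≡ 1 (mod 4), so (13/21) = +(21/13).
Reduce top mod 13: now compute (8/13).
Pull out 2^3: since 13 ≡ 5 (mod 8), (2/13) = -1, so (2/13)^3 = -1.
Reached (1/13) = 1. Collecting the sign flips along the way, the symbol is -1.

-1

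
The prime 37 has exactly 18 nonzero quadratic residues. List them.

1 3 4 7 9 10 11 12 16 21 25 26 27 28 30 33 34 36

Square k = 1,…,18 (k and 37−k give the same square):
1²=1, 2²=4, 3²=9, 4²=16, 5²=25, 6²=36, 7²≡12, 8²≡27, 9²≡7, 10²≡26, 11²≡10, 12²≡33, 13²≡21, 14²≡11, 15²≡3, 16²≡34, 17²≡30, 18²≡28 (mod 37).
So the quadratic residues mod 37 are {1, 3, 4, 7, 9, 10, 11, 12, 16, 21, 25, 26, 27, 28, 30, 33, 34, 36}.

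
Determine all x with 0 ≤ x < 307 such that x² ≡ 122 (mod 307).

Since 307 ≡ 3 (mod 4), a square root of 122 is 122^((307+1)/4) = 122^77 mod 307.
Repeated squaring: 122^2≡148, 122^4≡107, 122^8≡90, 122^16≡118, 122^32≡109, 122^64≡215 (mod 307).
122^77 = 122^(64+8+4+1) ≡ 212 (mod 307).
Check: 212² = 44944 ≡ 122 (mod 307). The two roots are 95 and 212.

95, 212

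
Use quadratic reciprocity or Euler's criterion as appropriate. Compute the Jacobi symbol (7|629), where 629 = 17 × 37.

-1

Reciprocity: 7 ≡ 3 and 629 ≡ 1 (mod 4), so (7/629) = +(629/7).
Reduce top mod 7: now compute (6/7).
Pull out 2: since 7 ≡ 7 (mod 8), (2/7) = +1.
Reciprocity: 3 ≡ 3 and 7 ≡ 3 (mod 4), so (3/7) = −(7/3).
Reduce top mod 3: now compute (1/3).
Reached (1/3) = 1. Collecting the sign flips along the way, the symbol is -1.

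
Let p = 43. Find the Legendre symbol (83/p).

First reduce: 83 ≡ 40 (mod 43).
Pull out 2^3: since 43 ≡ 3 (mod 8), (2/43) = -1, so (2/43)^3 = -1.
Reciprocity: 5 ≡ 1 and 43 ≡ 3 (mod 4), so (5/43) = +(43/5).
Reduce top mod 5: now compute (3/5).
Reciprocity: 3 ≡ 3 and 5 ≡ 1 (mod 4), so (3/5) = +(5/3).
Reduce top mod 3: now compute (2/3).
Pull out 2: since 3 ≡ 3 (mod 8), (2/3) = -1.
Reached (1/3) = 1. Collecting the sign flips along the way, the symbol is +1.

1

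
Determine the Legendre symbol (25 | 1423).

Reciprocity: 25 ≡ 1 and 1423 ≡ 3 (mod 4), so (25/1423) = +(1423/25).
Reduce top mod 25: now compute (23/25).
Reciprocity: 23 ≡ 3 and 25 ≡ 1 (mod 4), so (23/25) = +(25/23).
Reduce top mod 23: now compute (2/23).
Pull out 2: since 23 ≡ 7 (mod 8), (2/23) = +1.
Reached (1/23) = 1. Collecting the sign flips along the way, the symbol is +1.

1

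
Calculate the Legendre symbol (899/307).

1

Euler's criterion: (899/307) ≡ 285^153 (mod 307).
285^2 ≡ 177 (mod 307)
285^4 ≡ 15 (mod 307)
285^8 ≡ 225 (mod 307)
285^16 ≡ 277 (mod 307)
285^32 ≡ 286 (mod 307)
285^64 ≡ 134 (mod 307)
285^128 ≡ 150 (mod 307)
285^153 = 285^(128+16+8+1) ≡ 1 (mod 307).
Result is 1, so (899/307) = 1.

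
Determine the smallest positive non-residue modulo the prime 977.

(2/977) = +1, so 2 is a residue.
(3/977) = −1, so 3 is the smallest positive non-residue mod 977.

3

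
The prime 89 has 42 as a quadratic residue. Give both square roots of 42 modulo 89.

89 ≡ 1 (mod 4), so we find a root by search.
Trying successive values, 24² = 576 ≡ 42 (mod 89). The other root is 89 − 24 = 65.

24, 65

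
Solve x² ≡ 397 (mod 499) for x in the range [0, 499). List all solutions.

233, 266

Since 499 ≡ 3 (mod 4), a square root of 397 is 397^((499+1)/4) = 397^125 mod 499.
Repeated squaring: 397^2≡424, 397^4≡136, 397^8≡33, 397^16≡91, 397^32≡297, 397^64≡385 (mod 499).
397^125 = 397^(64+32+16+8+4+1) ≡ 233 (mod 499).
Check: 233² = 54289 ≡ 397 (mod 499). The two roots are 233 and 266.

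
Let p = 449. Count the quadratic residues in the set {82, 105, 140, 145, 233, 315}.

3

(82/449) = +1 → QR.
(105/449) = -1 → non-residue.
(140/449) = +1 → QR.
(145/449) = -1 → non-residue.
(233/449) = -1 → non-residue.
(315/449) = +1 → QR.
Total quadratic residues among the 6: 3.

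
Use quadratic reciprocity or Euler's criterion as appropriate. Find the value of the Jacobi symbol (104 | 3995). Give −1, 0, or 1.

-1

Pull out 2^3: since 3995 ≡ 3 (mod 8), (2/3995) = -1, so (2/3995)^3 = -1.
Reciprocity: 13 ≡ 1 and 3995 ≡ 3 (mod 4), so (13/3995) = +(3995/13).
Reduce top mod 13: now compute (4/13).
Pull out 2^2: since 13 ≡ 5 (mod 8), (2/13) = -1, so (2/13)^2 = +1.
Reached (1/13) = 1. Collecting the sign flips along the way, the symbol is -1.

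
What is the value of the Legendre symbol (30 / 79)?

-1

Euler's criterion: (30/79) ≡ 30^39 (mod 79).
30^2 ≡ 31 (mod 79)
30^4 ≡ 13 (mod 79)
30^8 ≡ 11 (mod 79)
30^16 ≡ 42 (mod 79)
30^32 ≡ 26 (mod 79)
30^39 = 30^(32+4+2+1) ≡ 78 (mod 79).
Result is 78 ≡ −1, so (30/79) = −1.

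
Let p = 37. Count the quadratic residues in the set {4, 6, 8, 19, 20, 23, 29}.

(4/37) = +1 → QR.
(6/37) = -1 → non-residue.
(8/37) = -1 → non-residue.
(19/37) = -1 → non-residue.
(20/37) = -1 → non-residue.
(23/37) = -1 → non-residue.
(29/37) = -1 → non-residue.
Total quadratic residues among the 7: 1.

1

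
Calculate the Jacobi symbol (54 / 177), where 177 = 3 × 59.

0

Pull out 2: since 177 ≡ 1 (mod 8), (2/177) = +1.
Reciprocity: 27 ≡ 3 and 177 ≡ 1 (mod 4), so (27/177) = +(177/27).
Reduce top mod 27: now compute (15/27).
Reciprocity: 15 ≡ 3 and 27 ≡ 3 (mod 4), so (15/27) = −(27/15).
Reduce top mod 15: now compute (12/15).
Pull out 2^2: since 15 ≡ 7 (mod 8), (2/15) = +1, so (2/15)^2 = +1.
Reciprocity: 3 ≡ 3 and 15 ≡ 3 (mod 4), so (3/15) = −(15/3).
Reduce top mod 3: now compute (0/3).
Top reduces to 0: gcd > 1, so the symbol is 0.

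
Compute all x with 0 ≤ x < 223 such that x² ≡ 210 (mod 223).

87, 136

Since 223 ≡ 3 (mod 4), a square root of 210 is 210^((223+1)/4) = 210^56 mod 223.
Repeated squaring: 210^2≡169, 210^4≡17, 210^8≡66, 210^16≡119, 210^32≡112 (mod 223).
210^56 = 210^(32+16+8) ≡ 136 (mod 223).
Check: 136² = 18496 ≡ 210 (mod 223). The two roots are 87 and 136.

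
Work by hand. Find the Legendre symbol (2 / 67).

Pull out 2: since 67 ≡ 3 (mod 8), (2/67) = -1.
Reached (1/67) = 1. Collecting the sign flips along the way, the symbol is -1.

-1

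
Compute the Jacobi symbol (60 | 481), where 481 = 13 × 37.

1

Pull out 2^2: since 481 ≡ 1 (mod 8), (2/481) = +1, so (2/481)^2 = +1.
Reciprocity: 15 ≡ 3 and 481 ≡ 1 (mod 4), so (15/481) = +(481/15).
Reduce top mod 15: now compute (1/15).
Reached (1/15) = 1. Collecting the sign flips along the way, the symbol is +1.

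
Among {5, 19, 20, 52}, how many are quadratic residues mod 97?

0

(5/97) = -1 → non-residue.
(19/97) = -1 → non-residue.
(20/97) = -1 → non-residue.
(52/97) = -1 → non-residue.
Total quadratic residues among the 4: 0.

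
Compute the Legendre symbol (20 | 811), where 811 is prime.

1

Pull out 2^2: since 811 ≡ 3 (mod 8), (2/811) = -1, so (2/811)^2 = +1.
Reciprocity: 5 ≡ 1 and 811 ≡ 3 (mod 4), so (5/811) = +(811/5).
Reduce top mod 5: now compute (1/5).
Reached (1/5) = 1. Collecting the sign flips along the way, the symbol is +1.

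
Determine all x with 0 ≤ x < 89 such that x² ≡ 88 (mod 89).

89 ≡ 1 (mod 4), so we find a root by search.
Trying successive values, 34² = 1156 ≡ 88 (mod 89). The other root is 89 − 34 = 55.

34, 55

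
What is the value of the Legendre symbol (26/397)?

Euler's criterion: (26/397) ≡ 26^198 (mod 397).
26^2 ≡ 279 (mod 397)
26^4 ≡ 29 (mod 397)
26^8 ≡ 47 (mod 397)
26^16 ≡ 224 (mod 397)
26^32 ≡ 154 (mod 397)
26^64 ≡ 293 (mod 397)
26^128 ≡ 97 (mod 397)
26^198 = 26^(128+64+4+2) ≡ 1 (mod 397).
Result is 1, so (26/397) = 1.

1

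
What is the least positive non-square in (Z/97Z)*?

5

(2/97) = +1, so 2 is a residue.
(3/97) = +1, so 3 is a residue.
(4/97) = +1, so 4 is a residue.
(5/97) = −1, so 5 is the smallest positive non-residue mod 97.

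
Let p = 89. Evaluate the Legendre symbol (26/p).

-1

Euler's criterion: (26/89) ≡ 26^44 (mod 89).
26^2 ≡ 53 (mod 89)
26^4 ≡ 50 (mod 89)
26^8 ≡ 8 (mod 89)
26^16 ≡ 64 (mod 89)
26^32 ≡ 2 (mod 89)
26^44 = 26^(32+8+4) ≡ 88 (mod 89).
Result is 88 ≡ −1, so (26/89) = −1.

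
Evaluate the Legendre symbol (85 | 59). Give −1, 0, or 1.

1

First reduce: 85 ≡ 26 (mod 59).
Pull out 2: since 59 ≡ 3 (mod 8), (2/59) = -1.
Reciprocity: 13 ≡ 1 and 59 ≡ 3 (mod 4), so (13/59) = +(59/13).
Reduce top mod 13: now compute (7/13).
Reciprocity: 7 ≡ 3 and 13 ≡ 1 (mod 4), so (7/13) = +(13/7).
Reduce top mod 7: now compute (6/7).
Pull out 2: since 7 ≡ 7 (mod 8), (2/7) = +1.
Reciprocity: 3 ≡ 3 and 7 ≡ 3 (mod 4), so (3/7) = −(7/3).
Reduce top mod 3: now compute (1/3).
Reached (1/3) = 1. Collecting the sign flips along the way, the symbol is +1.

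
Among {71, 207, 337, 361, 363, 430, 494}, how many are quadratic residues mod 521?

2

(71/521) = +1 → QR.
(207/521) = -1 → non-residue.
(337/521) = -1 → non-residue.
(361/521) = +1 → QR.
(363/521) = -1 → non-residue.
(430/521) = -1 → non-residue.
(494/521) = -1 → non-residue.
Total quadratic residues among the 7: 2.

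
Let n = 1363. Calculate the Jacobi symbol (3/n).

-1

Reciprocity: 3 ≡ 3 and 1363 ≡ 3 (mod 4), so (3/1363) = −(1363/3).
Reduce top mod 3: now compute (1/3).
Reached (1/3) = 1. Collecting the sign flips along the way, the symbol is -1.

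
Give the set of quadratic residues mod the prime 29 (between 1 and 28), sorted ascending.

Square k = 1,…,14 (k and 29−k give the same square):
1²=1, 2²=4, 3²=9, 4²=16, 5²=25, 6²≡7, 7²≡20, 8²≡6, 9²≡23, 10²≡13, 11²≡5, 12²≡28, 13²≡24, 14²≡22 (mod 29).
So the quadratic residues mod 29 are {1, 4, 5, 6, 7, 9, 13, 16, 20, 22, 23, 24, 25, 28}.

1 4 5 6 7 9 13 16 20 22 23 24 25 28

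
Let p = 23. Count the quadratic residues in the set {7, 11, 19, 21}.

0

(7/23) = -1 → non-residue.
(11/23) = -1 → non-residue.
(19/23) = -1 → non-residue.
(21/23) = -1 → non-residue.
Total quadratic residues among the 4: 0.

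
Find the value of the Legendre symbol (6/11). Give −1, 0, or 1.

Pull out 2: since 11 ≡ 3 (mod 8), (2/11) = -1.
Reciprocity: 3 ≡ 3 and 11 ≡ 3 (mod 4), so (3/11) = −(11/3).
Reduce top mod 3: now compute (2/3).
Pull out 2: since 3 ≡ 3 (mod 8), (2/3) = -1.
Reached (1/3) = 1. Collecting the sign flips along the way, the symbol is -1.

-1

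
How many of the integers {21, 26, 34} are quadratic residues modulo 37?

(21/37) = +1 → QR.
(26/37) = +1 → QR.
(34/37) = +1 → QR.
Total quadratic residues among the 3: 3.

3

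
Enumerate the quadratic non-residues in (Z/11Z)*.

2,6,7,8,10

Square k = 1,…,5 (k and 11−k give the same square):
1²=1, 2²=4, 3²=9, 4²≡5, 5²≡3 (mod 11).
The residues are {1, 3, 4, 5, 9}; the non-residues are the remaining 5 nonzero classes.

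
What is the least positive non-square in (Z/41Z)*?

3

(2/41) = +1, so 2 is a residue.
(3/41) = −1, so 3 is the smallest positive non-residue mod 41.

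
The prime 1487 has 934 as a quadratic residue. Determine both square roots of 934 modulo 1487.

Since 1487 ≡ 3 (mod 4), a square root of 934 is 934^((1487+1)/4) = 934^372 mod 1487.
Repeated squaring: 934^2≡974, 934^4≡1457, 934^8≡900, 934^16≡1072, 934^32≡1220, 934^64≡1400, 934^128≡134, 934^256≡112 (mod 1487).
934^372 = 934^(256+64+32+16+4) ≡ 1067 (mod 1487).
Check: 1067² = 1138489 ≡ 934 (mod 1487). The two roots are 420 and 1067.

420, 1067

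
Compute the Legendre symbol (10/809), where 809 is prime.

1

Pull out 2: since 809 ≡ 1 (mod 8), (2/809) = +1.
Reciprocity: 5 ≡ 1 and 809 ≡ 1 (mod 4), so (5/809) = +(809/5).
Reduce top mod 5: now compute (4/5).
Pull out 2^2: since 5 ≡ 5 (mod 8), (2/5) = -1, so (2/5)^2 = +1.
Reached (1/5) = 1. Collecting the sign flips along the way, the symbol is +1.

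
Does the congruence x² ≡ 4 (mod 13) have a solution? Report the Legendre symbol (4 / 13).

Pull out 2^2: since 13 ≡ 5 (mod 8), (2/13) = -1, so (2/13)^2 = +1.
Reached (1/13) = 1. Collecting the sign flips along the way, the symbol is +1.

1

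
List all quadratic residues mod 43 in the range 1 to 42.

Square k = 1,…,21 (k and 43−k give the same square):
1²=1, 2²=4, 3²=9, 4²=16, 5²=25, 6²=36, 7²≡6, 8²≡21, 9²≡38, 10²≡14, 11²≡35, 12²≡15, 13²≡40, 14²≡24, 15²≡10, 16²≡41, 17²≡31, 18²≡23, 19²≡17, 20²≡13, 21²≡11 (mod 43).
So the quadratic residues mod 43 are {1, 4, 6, 9, 10, 11, 13, 14, 15, 16, 17, 21, 23, 24, 25, 31, 35, 36, 38, 40, 41}.

1,4,6,9,10,11,13,14,15,16,17,21,23,24,25,31,35,36,38,40,41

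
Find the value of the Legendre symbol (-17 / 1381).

First reduce: -17 ≡ 1364 (mod 1381).
Pull out 2^2: since 1381 ≡ 5 (mod 8), (2/1381) = -1, so (2/1381)^2 = +1.
Reciprocity: 341 ≡ 1 and 1381 ≡ 1 (mod 4), so (341/1381) = +(1381/341).
Reduce top mod 341: now compute (17/341).
Reciprocity: 17 ≡ 1 and 341 ≡ 1 (mod 4), so (17/341) = +(341/17).
Reduce top mod 17: now compute (1/17).
Reached (1/17) = 1. Collecting the sign flips along the way, the symbol is +1.

1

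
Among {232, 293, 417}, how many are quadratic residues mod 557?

0

(232/557) = -1 → non-residue.
(293/557) = -1 → non-residue.
(417/557) = -1 → non-residue.
Total quadratic residues among the 3: 0.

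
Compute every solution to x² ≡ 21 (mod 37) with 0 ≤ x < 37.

13, 24

37 ≡ 1 (mod 4), so we find a root by search.
Trying successive values, 13² = 169 ≡ 21 (mod 37). The other root is 37 − 13 = 24.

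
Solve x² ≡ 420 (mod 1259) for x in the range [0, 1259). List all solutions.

Since 1259 ≡ 3 (mod 4), a square root of 420 is 420^((1259+1)/4) = 420^315 mod 1259.
Repeated squaring: 420^2≡140, 420^4≡715, 420^8≡71, 420^16≡5, 420^32≡25, 420^64≡625, 420^128≡335, 420^256≡174 (mod 1259).
420^315 = 420^(256+32+16+8+2+1) ≡ 1099 (mod 1259).
Check: 1099² = 1207801 ≡ 420 (mod 1259). The two roots are 160 and 1099.

160, 1099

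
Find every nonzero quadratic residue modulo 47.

Square k = 1,…,23 (k and 47−k give the same square):
1²=1, 2²=4, 3²=9, 4²=16, 5²=25, 6²=36, 7²≡2, 8²≡17, 9²≡34, 10²≡6, 11²≡27, 12²≡3, 13²≡28, 14²≡8, 15²≡37, 16²≡21, 17²≡7, 18²≡42, 19²≡32, 20²≡24, 21²≡18, 22²≡14, 23²≡12 (mod 47).
So the quadratic residues mod 47 are {1, 2, 3, 4, 6, 7, 8, 9, 12, 14, 16, 17, 18, 21, 24, 25, 27, 28, 32, 34, 36, 37, 42}.

1, 2, 3, 4, 6, 7, 8, 9, 12, 14, 16, 17, 18, 21, 24, 25, 27, 28, 32, 34, 36, 37, 42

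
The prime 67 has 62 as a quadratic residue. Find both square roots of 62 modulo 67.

14, 53

Since 67 ≡ 3 (mod 4), a square root of 62 is 62^((67+1)/4) = 62^17 mod 67.
Repeated squaring: 62^2≡25, 62^4≡22, 62^8≡15, 62^16≡24 (mod 67).
62^17 = 62^(16+1) ≡ 14 (mod 67).
Check: 14² = 196 ≡ 62 (mod 67). The two roots are 14 and 53.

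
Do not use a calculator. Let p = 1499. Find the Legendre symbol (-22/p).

First reduce: -22 ≡ 1477 (mod 1499).
Reciprocity: 1477 ≡ 1 and 1499 ≡ 3 (mod 4), so (1477/1499) = +(1499/1477).
Reduce top mod 1477: now compute (22/1477).
Pull out 2: since 1477 ≡ 5 (mod 8), (2/1477) = -1.
Reciprocity: 11 ≡ 3 and 1477 ≡ 1 (mod 4), so (11/1477) = +(1477/11).
Reduce top mod 11: now compute (3/11).
Reciprocity: 3 ≡ 3 and 11 ≡ 3 (mod 4), so (3/11) = −(11/3).
Reduce top mod 3: now compute (2/3).
Pull out 2: since 3 ≡ 3 (mod 8), (2/3) = -1.
Reached (1/3) = 1. Collecting the sign flips along the way, the symbol is -1.

-1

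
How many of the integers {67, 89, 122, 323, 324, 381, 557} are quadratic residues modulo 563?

(67/563) = +1 → QR.
(89/563) = -1 → non-residue.
(122/563) = -1 → non-residue.
(323/563) = +1 → QR.
(324/563) = +1 → QR.
(381/563) = +1 → QR.
(557/563) = +1 → QR.
Total quadratic residues among the 7: 5.

5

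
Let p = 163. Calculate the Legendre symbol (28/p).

Pull out 2^2: since 163 ≡ 3 (mod 8), (2/163) = -1, so (2/163)^2 = +1.
Reciprocity: 7 ≡ 3 and 163 ≡ 3 (mod 4), so (7/163) = −(163/7).
Reduce top mod 7: now compute (2/7).
Pull out 2: since 7 ≡ 7 (mod 8), (2/7) = +1.
Reached (1/7) = 1. Collecting the sign flips along the way, the symbol is -1.

-1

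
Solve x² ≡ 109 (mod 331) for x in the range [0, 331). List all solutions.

Since 331 ≡ 3 (mod 4), a square root of 109 is 109^((331+1)/4) = 109^83 mod 331.
Repeated squaring: 109^2≡296, 109^4≡232, 109^8≡202, 109^16≡91, 109^32≡6, 109^64≡36 (mod 331).
109^83 = 109^(64+16+2+1) ≡ 289 (mod 331).
Check: 289² = 83521 ≡ 109 (mod 331). The two roots are 42 and 289.

42, 289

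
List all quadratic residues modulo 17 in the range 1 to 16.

1,2,4,8,9,13,15,16

Square k = 1,…,8 (k and 17−k give the same square):
1²=1, 2²=4, 3²=9, 4²=16, 5²≡8, 6²≡2, 7²≡15, 8²≡13 (mod 17).
So the quadratic residues mod 17 are {1, 2, 4, 8, 9, 13, 15, 16}.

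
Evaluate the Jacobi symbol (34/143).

-1

Pull out 2: since 143 ≡ 7 (mod 8), (2/143) = +1.
Reciprocity: 17 ≡ 1 and 143 ≡ 3 (mod 4), so (17/143) = +(143/17).
Reduce top mod 17: now compute (7/17).
Reciprocity: 7 ≡ 3 and 17 ≡ 1 (mod 4), so (7/17) = +(17/7).
Reduce top mod 7: now compute (3/7).
Reciprocity: 3 ≡ 3 and 7 ≡ 3 (mod 4), so (3/7) = −(7/3).
Reduce top mod 3: now compute (1/3).
Reached (1/3) = 1. Collecting the sign flips along the way, the symbol is -1.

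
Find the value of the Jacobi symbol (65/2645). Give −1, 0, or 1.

0

Reciprocity: 65 ≡ 1 and 2645 ≡ 1 (mod 4), so (65/2645) = +(2645/65).
Reduce top mod 65: now compute (45/65).
Reciprocity: 45 ≡ 1 and 65 ≡ 1 (mod 4), so (45/65) = +(65/45).
Reduce top mod 45: now compute (20/45).
Pull out 2^2: since 45 ≡ 5 (mod 8), (2/45) = -1, so (2/45)^2 = +1.
Reciprocity: 5 ≡ 1 and 45 ≡ 1 (mod 4), so (5/45) = +(45/5).
Reduce top mod 5: now compute (0/5).
Top reduces to 0: gcd > 1, so the symbol is 0.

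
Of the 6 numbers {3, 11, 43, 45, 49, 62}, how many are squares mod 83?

3

(3/83) = +1 → QR.
(11/83) = +1 → QR.
(43/83) = -1 → non-residue.
(45/83) = -1 → non-residue.
(49/83) = +1 → QR.
(62/83) = -1 → non-residue.
Total quadratic residues among the 6: 3.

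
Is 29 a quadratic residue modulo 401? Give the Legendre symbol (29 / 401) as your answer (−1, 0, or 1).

1

Reciprocity: 29 ≡ 1 and 401 ≡ 1 (mod 4), so (29/401) = +(401/29).
Reduce top mod 29: now compute (24/29).
Pull out 2^3: since 29 ≡ 5 (mod 8), (2/29) = -1, so (2/29)^3 = -1.
Reciprocity: 3 ≡ 3 and 29 ≡ 1 (mod 4), so (3/29) = +(29/3).
Reduce top mod 3: now compute (2/3).
Pull out 2: since 3 ≡ 3 (mod 8), (2/3) = -1.
Reached (1/3) = 1. Collecting the sign flips along the way, the symbol is +1.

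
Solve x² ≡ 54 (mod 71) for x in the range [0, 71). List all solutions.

14, 57

Since 71 ≡ 3 (mod 4), a square root of 54 is 54^((71+1)/4) = 54^18 mod 71.
Repeated squaring: 54^2≡5, 54^4≡25, 54^8≡57, 54^16≡54 (mod 71).
54^18 = 54^(16+2) ≡ 57 (mod 71).
Check: 57² = 3249 ≡ 54 (mod 71). The two roots are 14 and 57.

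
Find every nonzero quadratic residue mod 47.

Square k = 1,…,23 (k and 47−k give the same square):
1²=1, 2²=4, 3²=9, 4²=16, 5²=25, 6²=36, 7²≡2, 8²≡17, 9²≡34, 10²≡6, 11²≡27, 12²≡3, 13²≡28, 14²≡8, 15²≡37, 16²≡21, 17²≡7, 18²≡42, 19²≡32, 20²≡24, 21²≡18, 22²≡14, 23²≡12 (mod 47).
So the quadratic residues mod 47 are {1, 2, 3, 4, 6, 7, 8, 9, 12, 14, 16, 17, 18, 21, 24, 25, 27, 28, 32, 34, 36, 37, 42}.

1 2 3 4 6 7 8 9 12 14 16 17 18 21 24 25 27 28 32 34 36 37 42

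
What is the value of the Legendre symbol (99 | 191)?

-1

Euler's criterion: (99/191) ≡ 99^95 (mod 191).
99^2 ≡ 60 (mod 191)
99^4 ≡ 162 (mod 191)
99^8 ≡ 77 (mod 191)
99^16 ≡ 8 (mod 191)
99^32 ≡ 64 (mod 191)
99^64 ≡ 85 (mod 191)
99^95 = 99^(64+16+8+4+2+1) ≡ 190 (mod 191).
Result is 190 ≡ −1, so (99/191) = −1.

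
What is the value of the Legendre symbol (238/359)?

-1

Pull out 2: since 359 ≡ 7 (mod 8), (2/359) = +1.
Reciprocity: 119 ≡ 3 and 359 ≡ 3 (mod 4), so (119/359) = −(359/119).
Reduce top mod 119: now compute (2/119).
Pull out 2: since 119 ≡ 7 (mod 8), (2/119) = +1.
Reached (1/119) = 1. Collecting the sign flips along the way, the symbol is -1.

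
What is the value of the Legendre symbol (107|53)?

First reduce: 107 ≡ 1 (mod 53).
Reached (1/53) = 1. Collecting the sign flips along the way, the symbol is +1.

1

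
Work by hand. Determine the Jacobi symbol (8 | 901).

Pull out 2^3: since 901 ≡ 5 (mod 8), (2/901) = -1, so (2/901)^3 = -1.
Reached (1/901) = 1. Collecting the sign flips along the way, the symbol is -1.

-1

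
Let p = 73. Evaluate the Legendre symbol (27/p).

1

Reciprocity: 27 ≡ 3 and 73 ≡ 1 (mod 4), so (27/73) = +(73/27).
Reduce top mod 27: now compute (19/27).
Reciprocity: 19 ≡ 3 and 27 ≡ 3 (mod 4), so (19/27) = −(27/19).
Reduce top mod 19: now compute (8/19).
Pull out 2^3: since 19 ≡ 3 (mod 8), (2/19) = -1, so (2/19)^3 = -1.
Reached (1/19) = 1. Collecting the sign flips along the way, the symbol is +1.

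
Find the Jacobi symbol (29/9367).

0

Reciprocity: 29 ≡ 1 and 9367 ≡ 3 (mod 4), so (29/9367) = +(9367/29).
Reduce top mod 29: now compute (0/29).
Top reduces to 0: gcd > 1, so the symbol is 0.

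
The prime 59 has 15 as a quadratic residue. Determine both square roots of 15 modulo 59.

29, 30

Since 59 ≡ 3 (mod 4), a square root of 15 is 15^((59+1)/4) = 15^15 mod 59.
Repeated squaring: 15^2≡48, 15^4≡3, 15^8≡9 (mod 59).
15^15 = 15^(8+4+2+1) ≡ 29 (mod 59).
Check: 29² = 841 ≡ 15 (mod 59). The two roots are 29 and 30.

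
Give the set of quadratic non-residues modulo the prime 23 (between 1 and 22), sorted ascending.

Square k = 1,…,11 (k and 23−k give the same square):
1²=1, 2²=4, 3²=9, 4²=16, 5²≡2, 6²≡13, 7²≡3, 8²≡18, 9²≡12, 10²≡8, 11²≡6 (mod 23).
The residues are {1, 2, 3, 4, 6, 8, 9, 12, 13, 16, 18}; the non-residues are the remaining 11 nonzero classes.

5, 7, 10, 11, 14, 15, 17, 19, 20, 21, 22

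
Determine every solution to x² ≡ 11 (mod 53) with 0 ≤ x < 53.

53 ≡ 1 (mod 4), so we find a root by search.
Trying successive values, 8² = 64 ≡ 11 (mod 53). The other root is 53 − 8 = 45.

8, 45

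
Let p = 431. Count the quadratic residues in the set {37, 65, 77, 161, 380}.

1

(37/431) = -1 → non-residue.
(65/431) = -1 → non-residue.
(77/431) = -1 → non-residue.
(161/431) = -1 → non-residue.
(380/431) = +1 → QR.
Total quadratic residues among the 5: 1.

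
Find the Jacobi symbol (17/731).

Reciprocity: 17 ≡ 1 and 731 ≡ 3 (mod 4), so (17/731) = +(731/17).
Reduce top mod 17: now compute (0/17).
Top reduces to 0: gcd > 1, so the symbol is 0.

0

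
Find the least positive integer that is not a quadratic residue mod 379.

(2/379) = −1, so 2 is the smallest positive non-residue mod 379.

2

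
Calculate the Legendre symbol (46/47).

Euler's criterion: (46/47) ≡ 46^23 (mod 47).
46^2 ≡ 1 (mod 47)
46^4 ≡ 1 (mod 47)
46^8 ≡ 1 (mod 47)
46^16 ≡ 1 (mod 47)
46^23 = 46^(16+4+2+1) ≡ 46 (mod 47).
Result is 46 ≡ −1, so (46/47) = −1.

-1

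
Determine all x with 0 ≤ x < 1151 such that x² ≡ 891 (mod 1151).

Since 1151 ≡ 3 (mod 4), a square root of 891 is 891^((1151+1)/4) = 891^288 mod 1151.
Repeated squaring: 891^2≡842, 891^4≡1099, 891^8≡402, 891^16≡464, 891^32≡59, 891^64≡28, 891^128≡784, 891^256≡22 (mod 1151).
891^288 = 891^(256+32) ≡ 147 (mod 1151).
Check: 147² = 21609 ≡ 891 (mod 1151). The two roots are 147 and 1004.

147, 1004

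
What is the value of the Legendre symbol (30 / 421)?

-1

Euler's criterion: (30/421) ≡ 30^210 (mod 421).
30^2 ≡ 58 (mod 421)
30^4 ≡ 417 (mod 421)
30^8 ≡ 16 (mod 421)
30^16 ≡ 256 (mod 421)
30^32 ≡ 281 (mod 421)
30^64 ≡ 234 (mod 421)
30^128 ≡ 26 (mod 421)
30^210 = 30^(128+64+16+2) ≡ 420 (mod 421).
Result is 420 ≡ −1, so (30/421) = −1.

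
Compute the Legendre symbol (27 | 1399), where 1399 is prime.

Reciprocity: 27 ≡ 3 and 1399 ≡ 3 (mod 4), so (27/1399) = −(1399/27).
Reduce top mod 27: now compute (22/27).
Pull out 2: since 27 ≡ 3 (mod 8), (2/27) = -1.
Reciprocity: 11 ≡ 3 and 27 ≡ 3 (mod 4), so (11/27) = −(27/11).
Reduce top mod 11: now compute (5/11).
Reciprocity: 5 ≡ 1 and 11 ≡ 3 (mod 4), so (5/11) = +(11/5).
Reduce top mod 5: now compute (1/5).
Reached (1/5) = 1. Collecting the sign flips along the way, the symbol is -1.

-1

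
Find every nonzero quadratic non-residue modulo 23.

Square k = 1,…,11 (k and 23−k give the same square):
1²=1, 2²=4, 3²=9, 4²=16, 5²≡2, 6²≡13, 7²≡3, 8²≡18, 9²≡12, 10²≡8, 11²≡6 (mod 23).
The residues are {1, 2, 3, 4, 6, 8, 9, 12, 13, 16, 18}; the non-residues are the remaining 11 nonzero classes.

5 7 10 11 14 15 17 19 20 21 22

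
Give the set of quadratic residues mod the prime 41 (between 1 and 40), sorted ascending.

1, 2, 4, 5, 8, 9, 10, 16, 18, 20, 21, 23, 25, 31, 32, 33, 36, 37, 39, 40

Square k = 1,…,20 (k and 41−k give the same square):
1²=1, 2²=4, 3²=9, 4²=16, 5²=25, 6²=36, 7²≡8, 8²≡23, 9²≡40, 10²≡18, 11²≡39, 12²≡21, 13²≡5, 14²≡32, 15²≡20, 16²≡10, 17²≡2, 18²≡37, 19²≡33, 20²≡31 (mod 41).
So the quadratic residues mod 41 are {1, 2, 4, 5, 8, 9, 10, 16, 18, 20, 21, 23, 25, 31, 32, 33, 36, 37, 39, 40}.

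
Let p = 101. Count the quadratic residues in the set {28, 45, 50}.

1

(28/101) = -1 → non-residue.
(45/101) = +1 → QR.
(50/101) = -1 → non-residue.
Total quadratic residues among the 3: 1.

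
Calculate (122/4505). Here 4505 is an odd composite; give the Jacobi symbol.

Pull out 2: since 4505 ≡ 1 (mod 8), (2/4505) = +1.
Reciprocity: 61 ≡ 1 and 4505 ≡ 1 (mod 4), so (61/4505) = +(4505/61).
Reduce top mod 61: now compute (52/61).
Pull out 2^2: since 61 ≡ 5 (mod 8), (2/61) = -1, so (2/61)^2 = +1.
Reciprocity: 13 ≡ 1 and 61 ≡ 1 (mod 4), so (13/61) = +(61/13).
Reduce top mod 13: now compute (9/13).
Reciprocity: 9 ≡ 1 and 13 ≡ 1 (mod 4), so (9/13) = +(13/9).
Reduce top mod 9: now compute (4/9).
Pull out 2^2: since 9 ≡ 1 (mod 8), (2/9) = +1, so (2/9)^2 = +1.
Reached (1/9) = 1. Collecting the sign flips along the way, the symbol is +1.

1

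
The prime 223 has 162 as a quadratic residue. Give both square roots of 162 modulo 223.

88, 135

Since 223 ≡ 3 (mod 4), a square root of 162 is 162^((223+1)/4) = 162^56 mod 223.
Repeated squaring: 162^2≡153, 162^4≡217, 162^8≡36, 162^16≡181, 162^32≡203 (mod 223).
162^56 = 162^(32+16+8) ≡ 135 (mod 223).
Check: 135² = 18225 ≡ 162 (mod 223). The two roots are 88 and 135.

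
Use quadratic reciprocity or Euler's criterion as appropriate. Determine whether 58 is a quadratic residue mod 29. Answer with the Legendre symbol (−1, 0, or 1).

0

First reduce: 58 ≡ 0 (mod 29).
Top reduces to 0: gcd > 1, so the symbol is 0.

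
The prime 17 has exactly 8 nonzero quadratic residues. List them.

1, 2, 4, 8, 9, 13, 15, 16

Square k = 1,…,8 (k and 17−k give the same square):
1²=1, 2²=4, 3²=9, 4²=16, 5²≡8, 6²≡2, 7²≡15, 8²≡13 (mod 17).
So the quadratic residues mod 17 are {1, 2, 4, 8, 9, 13, 15, 16}.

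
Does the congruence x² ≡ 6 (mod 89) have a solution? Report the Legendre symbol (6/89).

-1

Pull out 2: since 89 ≡ 1 (mod 8), (2/89) = +1.
Reciprocity: 3 ≡ 3 and 89 ≡ 1 (mod 4), so (3/89) = +(89/3).
Reduce top mod 3: now compute (2/3).
Pull out 2: since 3 ≡ 3 (mod 8), (2/3) = -1.
Reached (1/3) = 1. Collecting the sign flips along the way, the symbol is -1.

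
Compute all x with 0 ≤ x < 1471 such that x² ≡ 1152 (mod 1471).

107, 1364

Since 1471 ≡ 3 (mod 4), a square root of 1152 is 1152^((1471+1)/4) = 1152^368 mod 1471.
Repeated squaring: 1152^2≡262, 1152^4≡978, 1152^8≡334, 1152^16≡1231, 1152^32≡231, 1152^64≡405, 1152^128≡744, 1152^256≡440 (mod 1471).
1152^368 = 1152^(256+64+32+16) ≡ 107 (mod 1471).
Check: 107² = 11449 ≡ 1152 (mod 1471). The two roots are 107 and 1364.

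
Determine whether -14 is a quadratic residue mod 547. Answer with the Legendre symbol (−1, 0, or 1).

-1

Euler's criterion: (-14/547) ≡ 533^273 (mod 547).
533^2 ≡ 196 (mod 547)
533^4 ≡ 126 (mod 547)
533^8 ≡ 13 (mod 547)
533^16 ≡ 169 (mod 547)
533^32 ≡ 117 (mod 547)
533^64 ≡ 14 (mod 547)
533^128 ≡ 196 (mod 547)
533^256 ≡ 126 (mod 547)
533^273 = 533^(256+16+1) ≡ 546 (mod 547).
Result is 546 ≡ −1, so (-14/547) = −1.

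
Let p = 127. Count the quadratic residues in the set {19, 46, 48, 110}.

1

(19/127) = +1 → QR.
(46/127) = -1 → non-residue.
(48/127) = -1 → non-residue.
(110/127) = -1 → non-residue.
Total quadratic residues among the 4: 1.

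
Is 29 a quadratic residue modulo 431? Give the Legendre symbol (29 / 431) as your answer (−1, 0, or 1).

Euler's criterion: (29/431) ≡ 29^215 (mod 431).
29^2 ≡ 410 (mod 431)
29^4 ≡ 10 (mod 431)
29^8 ≡ 100 (mod 431)
29^16 ≡ 87 (mod 431)
29^32 ≡ 242 (mod 431)
29^64 ≡ 379 (mod 431)
29^128 ≡ 118 (mod 431)
29^215 = 29^(128+64+16+4+2+1) ≡ 1 (mod 431).
Result is 1, so (29/431) = 1.

1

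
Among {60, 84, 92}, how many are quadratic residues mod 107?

1

(60/107) = -1 → non-residue.
(84/107) = -1 → non-residue.
(92/107) = +1 → QR.
Total quadratic residues among the 3: 1.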